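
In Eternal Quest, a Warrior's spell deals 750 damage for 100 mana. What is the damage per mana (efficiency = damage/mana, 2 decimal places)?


Efficiency = damage / mana
= 750 / 100
= 7.50

7.50 dmg/mana


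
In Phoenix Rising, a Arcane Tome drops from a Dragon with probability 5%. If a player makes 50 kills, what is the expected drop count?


Expected drops = kills * (drop_rate / 100)
= 50 * (5 / 100)
= 50 * 0.05
= 2.5

2.5 drops


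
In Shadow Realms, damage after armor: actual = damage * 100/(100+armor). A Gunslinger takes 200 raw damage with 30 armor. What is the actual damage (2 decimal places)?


actual = 200 * 100 / (100 + 30)
= 200 * 100 / 130
= 20000 / 130
= 153.85

153.85 damage


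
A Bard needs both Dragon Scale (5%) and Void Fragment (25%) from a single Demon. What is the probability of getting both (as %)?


For independent events, P(both) = P(A) * P(B)
= 5% * 25%
= 125 / 100 %
= 1.25%

1.25%


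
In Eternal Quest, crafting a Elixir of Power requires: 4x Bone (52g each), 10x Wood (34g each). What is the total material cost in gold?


Cost breakdown:
  Bone: 4 * 52 = 208
  Wood: 10 * 34 = 340
Total = 208 + 340 = 548

548 gold


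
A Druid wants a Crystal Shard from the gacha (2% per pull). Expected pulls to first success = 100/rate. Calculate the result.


Expected pulls for a geometric distribution = 1/p = 100 / rate%
= 100 / 2
= 50.0

50.0 pulls


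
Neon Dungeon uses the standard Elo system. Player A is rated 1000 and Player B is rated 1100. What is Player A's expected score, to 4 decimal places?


Elo expected score: Ea = 1/(1 + 10^((Rb-Ra)/400))
Rb - Ra = 1100 - 1000 = 100
(Rb-Ra)/400 = 100/400 = 0.25
10^0.25 = 1.778279
Ea = 1/(1 + 1.778279) = 1/2.778279 = 0.3599

0.3599


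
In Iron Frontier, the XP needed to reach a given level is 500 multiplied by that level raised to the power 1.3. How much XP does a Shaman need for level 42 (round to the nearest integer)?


XP = 500 * level^1.3
Substitute level = 42:
XP = 500 * 42^1.3
= 500 * 128.8914
= 64446

64446 XP


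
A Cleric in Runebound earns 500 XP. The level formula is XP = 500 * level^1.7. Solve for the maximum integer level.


XP = 500 * level^1.7, so level = (XP / 500)^(1/1.7)
= (500 / 500)^(1/1.7)
= 1.0^0.5882
= 1.0
Floor: level = 1

level 1


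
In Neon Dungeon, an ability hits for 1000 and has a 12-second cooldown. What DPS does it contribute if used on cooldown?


DPS = damage / cooldown
= 1000 / 12
= 83.33

83.33 DPS


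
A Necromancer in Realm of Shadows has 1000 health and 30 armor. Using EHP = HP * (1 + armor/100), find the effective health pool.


EHP = 1000 * (1 + 30/100)
= 1000 * (1 + 0.3)
= 1000 * 1.3
= 1300.0

1300.0 EHP


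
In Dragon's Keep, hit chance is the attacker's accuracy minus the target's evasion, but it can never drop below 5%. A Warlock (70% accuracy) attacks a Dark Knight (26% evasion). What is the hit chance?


accuracy - evasion = 70 - 26 = 44
Apply floor: max(44, 5) = 44
Hit chance = 44%

44%


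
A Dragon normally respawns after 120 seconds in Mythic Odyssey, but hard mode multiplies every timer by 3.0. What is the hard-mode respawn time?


Respawn time = base * multiplier
= 120 * 3.0
= 360.0 seconds

360.0 seconds


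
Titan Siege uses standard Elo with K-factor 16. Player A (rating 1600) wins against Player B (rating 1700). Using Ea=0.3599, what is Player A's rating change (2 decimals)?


Elo update: delta = K * (S - Ea), where S = 1 (wins)
S - Ea = 1 - 0.3599 = 0.6401
Rating change = 16 * 0.6401
= 10.24

10.24 rating points


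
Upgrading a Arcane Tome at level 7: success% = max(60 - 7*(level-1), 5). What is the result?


raw_rate = 60 - 7 * (7 - 1)
= 60 - 7 * 6
= 60 - 42
= 18
Apply floor: max(18, 5) = 18%

18%


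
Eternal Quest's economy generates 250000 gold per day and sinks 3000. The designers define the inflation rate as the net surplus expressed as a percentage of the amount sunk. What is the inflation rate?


Net gold = 250000 - 3000 = 247000
Inflation rate = net / sunk * 100 = 247000 / 3000 * 100
= 82.333333 * 100
= 8233.33%

8233.33%


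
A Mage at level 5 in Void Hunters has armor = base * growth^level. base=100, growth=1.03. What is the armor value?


value = base * growth^level
= 100 * 1.03^5
= 100 * 1.159274
= 115.93

115.93 armor


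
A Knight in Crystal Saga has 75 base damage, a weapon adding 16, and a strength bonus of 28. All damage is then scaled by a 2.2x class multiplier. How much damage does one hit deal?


Sum base + weapon + str = 75 + 16 + 28 = 119
Multiply by 2.2:
119 * 2.2 = 261.8

261.8 damage


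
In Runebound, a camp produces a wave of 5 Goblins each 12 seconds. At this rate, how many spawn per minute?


Spawns per minute = count * (60 / interval)
= 5 * (60 / 12)
= 5 * 5.0
= 25.0

25.0 per minute


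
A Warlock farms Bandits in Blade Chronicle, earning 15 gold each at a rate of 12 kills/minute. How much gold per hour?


Gold per minute = 15 * 12 = 180
Gold per hour = 180 * 60 = 10800

10800 gold/hour


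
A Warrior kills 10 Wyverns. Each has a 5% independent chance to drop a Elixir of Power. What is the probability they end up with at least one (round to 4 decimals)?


P(at least one) = 1 - P(none) = 1 - (1-p)^n
p = 5/100 = 0.05
1 - p = 0.95
(1 - p)^10 = 0.95^10 = 0.598737
P(at least one) = 1 - 0.598737 = 0.4013

0.4013


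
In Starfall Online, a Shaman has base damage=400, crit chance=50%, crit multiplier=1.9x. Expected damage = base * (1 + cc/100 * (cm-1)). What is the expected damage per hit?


E[dmg] = base * (1 + crit_chance * (crit_mult - 1))
cc as decimal = 50/100 = 0.5
cm - 1 = 1.9 - 1 = 0.9
Bonus factor = 0.5 * 0.9 = 0.45
Total multiplier = 1 + 0.45 = 1.45
Expected damage = 400 * 1.45 = 580.00

580.00 damage


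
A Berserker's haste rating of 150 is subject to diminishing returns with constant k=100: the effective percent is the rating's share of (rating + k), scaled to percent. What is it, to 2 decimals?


effective% = rating / (rating + k) * 100
= 150 / (150 + 100) * 100
= 150 / 250 * 100
= 0.6 * 100
= 60.00%

60.00%


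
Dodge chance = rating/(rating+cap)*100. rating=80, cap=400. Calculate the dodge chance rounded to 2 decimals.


dodge% = 80 / (80 + 400) * 100
= 80 / 480 * 100
= 0.166667 * 100
= 16.67%

16.67%


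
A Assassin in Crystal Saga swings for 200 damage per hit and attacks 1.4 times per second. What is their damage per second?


DPS = damage * attack_speed
= 200 * 1.4
= 280.0

280.0 DPS


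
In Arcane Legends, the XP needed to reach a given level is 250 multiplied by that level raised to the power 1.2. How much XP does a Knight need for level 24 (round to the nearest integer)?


XP = 250 * level^1.2
Substitute level = 24:
XP = 250 * 24^1.2
= 250 * 45.3162
= 11329

11329 XP


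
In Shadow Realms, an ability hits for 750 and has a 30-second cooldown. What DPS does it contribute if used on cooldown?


DPS = damage / cooldown
= 750 / 30
= 25.00

25.00 DPS


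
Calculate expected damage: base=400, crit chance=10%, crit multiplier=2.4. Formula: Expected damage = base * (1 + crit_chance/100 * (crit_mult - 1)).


E[dmg] = base * (1 + crit_chance * (crit_mult - 1))
cc as decimal = 10/100 = 0.1
cm - 1 = 2.4 - 1 = 1.4
Bonus factor = 0.1 * 1.4 = 0.14
Total multiplier = 1 + 0.14 = 1.14
Expected damage = 400 * 1.14 = 456.00

456.00 damage


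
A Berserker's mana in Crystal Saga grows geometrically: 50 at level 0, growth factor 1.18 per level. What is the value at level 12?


value = base * growth^level
= 50 * 1.18^12
= 50 * 7.287593
= 364.38

364.38 mana


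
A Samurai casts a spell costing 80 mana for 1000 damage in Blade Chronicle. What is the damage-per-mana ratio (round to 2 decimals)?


Efficiency = damage / mana
= 1000 / 80
= 12.50

12.50 dmg/mana


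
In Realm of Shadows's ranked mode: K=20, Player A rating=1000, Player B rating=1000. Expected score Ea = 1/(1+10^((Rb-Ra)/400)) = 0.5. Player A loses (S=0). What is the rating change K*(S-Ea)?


Elo update: delta = K * (S - Ea), where S = 0 (loses)
S - Ea = 0 - 0.5 = -0.5
Rating change = 20 * -0.5
= -10.00

-10.00 rating points


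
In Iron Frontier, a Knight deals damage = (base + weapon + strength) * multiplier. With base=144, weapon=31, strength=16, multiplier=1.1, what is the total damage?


Sum base + weapon + str = 144 + 31 + 16 = 191
Multiply by 1.1:
191 * 1.1 = 210.1

210.1 damage


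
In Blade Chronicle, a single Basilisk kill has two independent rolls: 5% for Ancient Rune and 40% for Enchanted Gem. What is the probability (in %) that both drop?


For independent events, P(both) = P(A) * P(B)
= 5% * 40%
= 200 / 100 %
= 2.0%

2.0%


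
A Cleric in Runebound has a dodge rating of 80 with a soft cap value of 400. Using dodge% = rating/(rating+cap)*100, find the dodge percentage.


dodge% = 80 / (80 + 400) * 100
= 80 / 480 * 100
= 0.166667 * 100
= 16.67%

16.67%


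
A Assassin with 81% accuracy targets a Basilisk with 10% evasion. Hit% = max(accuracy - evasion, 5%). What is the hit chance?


accuracy - evasion = 81 - 10 = 71
Apply floor: max(71, 5) = 71
Hit chance = 71%

71%


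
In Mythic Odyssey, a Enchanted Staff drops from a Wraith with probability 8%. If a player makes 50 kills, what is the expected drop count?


Expected drops = kills * (drop_rate / 100)
= 50 * (8 / 100)
= 50 * 0.08
= 4.0

4.0 drops


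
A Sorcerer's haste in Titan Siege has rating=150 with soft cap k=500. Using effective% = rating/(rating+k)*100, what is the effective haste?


effective% = rating / (rating + k) * 100
= 150 / (150 + 500) * 100
= 150 / 650 * 100
= 0.230769 * 100
= 23.08%

23.08%


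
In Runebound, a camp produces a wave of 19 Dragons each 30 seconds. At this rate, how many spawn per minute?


Spawns per minute = count * (60 / interval)
= 19 * (60 / 30)
= 19 * 2.0
= 38.0

38.0 per minute


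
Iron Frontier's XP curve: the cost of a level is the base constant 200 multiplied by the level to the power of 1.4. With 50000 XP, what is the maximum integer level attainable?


XP = 200 * level^1.4, so level = (XP / 200)^(1/1.4)
= (50000 / 200)^(1/1.4)
= 250.0^0.7143
= 51.6196
Floor: level = 51

level 51


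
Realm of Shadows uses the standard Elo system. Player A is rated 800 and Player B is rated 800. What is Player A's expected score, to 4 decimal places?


Elo expected score: Ea = 1/(1 + 10^((Rb-Ra)/400))
Rb - Ra = 800 - 800 = 0
(Rb-Ra)/400 = 0/400 = 0.0
10^0.0 = 1.0
Ea = 1/(1 + 1.0) = 1/2.0 = 0.5000

0.5000


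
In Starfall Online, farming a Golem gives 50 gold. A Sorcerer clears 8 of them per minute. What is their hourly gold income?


Gold per minute = 50 * 8 = 400
Gold per hour = 400 * 60 = 24000

24000 gold/hour


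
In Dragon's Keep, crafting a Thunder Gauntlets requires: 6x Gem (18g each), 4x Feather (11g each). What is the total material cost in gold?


Cost breakdown:
  Gem: 6 * 18 = 108
  Feather: 4 * 11 = 44
Total = 108 + 44 = 152

152 gold


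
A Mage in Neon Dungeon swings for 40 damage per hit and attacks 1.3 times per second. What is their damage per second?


DPS = damage * attack_speed
= 40 * 1.3
= 52.0

52.0 DPS


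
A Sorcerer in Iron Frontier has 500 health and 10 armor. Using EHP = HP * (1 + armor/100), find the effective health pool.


EHP = 500 * (1 + 10/100)
= 500 * (1 + 0.1)
= 500 * 1.1
= 550.0

550.0 EHP


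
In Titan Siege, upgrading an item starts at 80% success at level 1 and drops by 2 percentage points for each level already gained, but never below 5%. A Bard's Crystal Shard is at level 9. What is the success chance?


raw_rate = 80 - 2 * (9 - 1)
= 80 - 2 * 8
= 80 - 16
= 64
Apply floor: max(64, 5) = 64%

64%


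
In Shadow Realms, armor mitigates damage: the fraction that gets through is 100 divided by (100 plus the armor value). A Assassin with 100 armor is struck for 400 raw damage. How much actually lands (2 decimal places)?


actual = 400 * 100 / (100 + 100)
= 400 * 100 / 200
= 40000 / 200
= 200.00

200.00 damage


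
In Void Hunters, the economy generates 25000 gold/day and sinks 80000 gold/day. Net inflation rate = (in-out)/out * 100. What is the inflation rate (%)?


Net gold = 25000 - 80000 = -55000
Inflation rate = net / sunk * 100 = -55000 / 80000 * 100
= -0.6875 * 100
= -68.75%

-68.75%


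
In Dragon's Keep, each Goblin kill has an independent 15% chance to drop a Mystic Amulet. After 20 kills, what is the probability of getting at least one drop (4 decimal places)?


P(at least one) = 1 - P(none) = 1 - (1-p)^n
p = 15/100 = 0.15
1 - p = 0.85
(1 - p)^20 = 0.85^20 = 0.038760
P(at least one) = 1 - 0.038760 = 0.9612

0.9612


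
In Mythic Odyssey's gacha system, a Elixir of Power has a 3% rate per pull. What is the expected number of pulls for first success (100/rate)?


Expected pulls for a geometric distribution = 1/p = 100 / rate%
= 100 / 3
= 33.33

33.33 pulls


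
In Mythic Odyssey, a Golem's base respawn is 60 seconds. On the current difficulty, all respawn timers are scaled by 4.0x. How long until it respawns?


Respawn time = base * multiplier
= 60 * 4.0
= 240.0 seconds

240.0 seconds


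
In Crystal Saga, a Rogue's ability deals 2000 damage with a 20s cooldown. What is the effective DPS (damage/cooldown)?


DPS = damage / cooldown
= 2000 / 20
= 100.00

100.00 DPS


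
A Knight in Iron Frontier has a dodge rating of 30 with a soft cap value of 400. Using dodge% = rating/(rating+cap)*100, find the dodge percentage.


dodge% = 30 / (30 + 400) * 100
= 30 / 430 * 100
= 0.069767 * 100
= 6.98%

6.98%


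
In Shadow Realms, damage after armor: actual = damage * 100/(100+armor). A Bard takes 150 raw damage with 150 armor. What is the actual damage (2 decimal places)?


actual = 150 * 100 / (100 + 150)
= 150 * 100 / 250
= 15000 / 250
= 60.00

60.00 damage


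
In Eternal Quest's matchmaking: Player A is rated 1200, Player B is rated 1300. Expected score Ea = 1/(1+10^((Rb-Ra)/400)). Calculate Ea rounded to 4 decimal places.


Elo expected score: Ea = 1/(1 + 10^((Rb-Ra)/400))
Rb - Ra = 1300 - 1200 = 100
(Rb-Ra)/400 = 100/400 = 0.25
10^0.25 = 1.778279
Ea = 1/(1 + 1.778279) = 1/2.778279 = 0.3599

0.3599


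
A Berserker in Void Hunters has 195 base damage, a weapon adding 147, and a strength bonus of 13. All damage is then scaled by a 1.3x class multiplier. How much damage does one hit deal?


Sum base + weapon + str = 195 + 147 + 13 = 355
Multiply by 1.3:
355 * 1.3 = 461.5

461.5 damage


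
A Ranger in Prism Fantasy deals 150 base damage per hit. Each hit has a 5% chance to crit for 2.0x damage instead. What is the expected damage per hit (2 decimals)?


E[dmg] = base * (1 + crit_chance * (crit_mult - 1))
cc as decimal = 5/100 = 0.05
cm - 1 = 2.0 - 1 = 1.0
Bonus factor = 0.05 * 1.0 = 0.05
Total multiplier = 1 + 0.05 = 1.05
Expected damage = 150 * 1.05 = 157.50

157.50 damage


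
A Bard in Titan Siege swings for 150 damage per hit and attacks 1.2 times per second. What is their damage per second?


DPS = damage * attack_speed
= 150 * 1.2
= 180.0

180.0 DPS


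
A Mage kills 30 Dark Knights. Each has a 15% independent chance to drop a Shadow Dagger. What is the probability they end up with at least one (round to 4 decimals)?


P(at least one) = 1 - P(none) = 1 - (1-p)^n
p = 15/100 = 0.15
1 - p = 0.85
(1 - p)^30 = 0.85^30 = 0.007631
P(at least one) = 1 - 0.007631 = 0.9924

0.9924


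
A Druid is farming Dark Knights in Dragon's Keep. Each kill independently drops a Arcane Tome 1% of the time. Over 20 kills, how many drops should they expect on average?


Expected drops = kills * (drop_rate / 100)
= 20 * (1 / 100)
= 20 * 0.01
= 0.2

0.2 drops


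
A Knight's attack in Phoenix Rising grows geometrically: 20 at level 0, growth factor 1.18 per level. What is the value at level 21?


value = base * growth^level
= 20 * 1.18^21
= 20 * 32.323781
= 646.48

646.48 attack


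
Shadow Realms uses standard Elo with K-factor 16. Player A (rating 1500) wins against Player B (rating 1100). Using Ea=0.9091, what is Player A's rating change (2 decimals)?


Elo update: delta = K * (S - Ea), where S = 1 (wins)
S - Ea = 1 - 0.9091 = 0.0909
Rating change = 16 * 0.0909
= 1.45

1.45 rating points


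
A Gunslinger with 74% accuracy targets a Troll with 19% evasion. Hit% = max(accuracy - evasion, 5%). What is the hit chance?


accuracy - evasion = 74 - 19 = 55
Apply floor: max(55, 5) = 55
Hit chance = 55%

55%


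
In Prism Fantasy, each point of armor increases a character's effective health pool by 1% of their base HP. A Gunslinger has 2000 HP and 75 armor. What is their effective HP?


EHP = 2000 * (1 + 75/100)
= 2000 * (1 + 0.75)
= 2000 * 1.75
= 3500.0

3500.0 EHP


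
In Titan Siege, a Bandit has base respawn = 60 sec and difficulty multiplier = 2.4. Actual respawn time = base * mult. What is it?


Respawn time = base * multiplier
= 60 * 2.4
= 144.0 seconds

144.0 seconds


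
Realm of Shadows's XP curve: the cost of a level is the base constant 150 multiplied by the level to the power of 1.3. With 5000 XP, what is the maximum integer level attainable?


XP = 150 * level^1.3, so level = (XP / 150)^(1/1.3)
= (5000 / 150)^(1/1.3)
= 33.3333^0.7692
= 14.8404
Floor: level = 14

level 14


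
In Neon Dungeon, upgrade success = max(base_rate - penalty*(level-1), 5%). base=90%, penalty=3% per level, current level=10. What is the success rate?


raw_rate = 90 - 3 * (10 - 1)
= 90 - 3 * 9
= 90 - 27
= 63
Apply floor: max(63, 5) = 63%

63%


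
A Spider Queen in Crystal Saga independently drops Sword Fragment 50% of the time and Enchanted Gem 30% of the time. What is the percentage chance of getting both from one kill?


For independent events, P(both) = P(A) * P(B)
= 50% * 30%
= 1500 / 100 %
= 15.0%

15.0%


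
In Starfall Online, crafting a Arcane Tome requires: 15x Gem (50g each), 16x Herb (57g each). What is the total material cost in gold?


Cost breakdown:
  Gem: 15 * 50 = 750
  Herb: 16 * 57 = 912
Total = 750 + 912 = 1662

1662 gold


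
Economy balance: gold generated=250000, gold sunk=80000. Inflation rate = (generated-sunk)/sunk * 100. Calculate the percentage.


Net gold = 250000 - 80000 = 170000
Inflation rate = net / sunk * 100 = 170000 / 80000 * 100
= 2.125 * 100
= 212.50%

212.50%


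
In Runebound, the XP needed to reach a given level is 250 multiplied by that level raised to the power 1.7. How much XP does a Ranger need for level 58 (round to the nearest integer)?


XP = 250 * level^1.7
Substitute level = 58:
XP = 250 * 58^1.7
= 250 * 995.0103
= 248753

248753 XP


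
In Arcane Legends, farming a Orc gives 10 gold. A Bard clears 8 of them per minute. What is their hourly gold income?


Gold per minute = 10 * 8 = 80
Gold per hour = 80 * 60 = 4800

4800 gold/hour


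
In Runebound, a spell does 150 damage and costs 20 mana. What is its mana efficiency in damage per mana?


Efficiency = damage / mana
= 150 / 20
= 7.50

7.50 dmg/mana


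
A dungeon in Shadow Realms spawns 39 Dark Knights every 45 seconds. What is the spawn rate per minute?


Spawns per minute = count * (60 / interval)
= 39 * (60 / 45)
= 39 * 1.3333
= 52.0

52.0 per minute


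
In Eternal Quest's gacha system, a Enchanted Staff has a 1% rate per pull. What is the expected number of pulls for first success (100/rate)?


Expected pulls for a geometric distribution = 1/p = 100 / rate%
= 100 / 1
= 100.0

100.0 pulls


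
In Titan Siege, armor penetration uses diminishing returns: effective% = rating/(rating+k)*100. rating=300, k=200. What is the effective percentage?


effective% = rating / (rating + k) * 100
= 300 / (300 + 200) * 100
= 300 / 500 * 100
= 0.6 * 100
= 60.00%

60.00%


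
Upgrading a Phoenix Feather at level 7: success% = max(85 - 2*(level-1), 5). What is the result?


raw_rate = 85 - 2 * (7 - 1)
= 85 - 2 * 6
= 85 - 12
= 73
Apply floor: max(73, 5) = 73%

73%


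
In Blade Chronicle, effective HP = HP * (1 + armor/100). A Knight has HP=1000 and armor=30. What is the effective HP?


EHP = 1000 * (1 + 30/100)
= 1000 * (1 + 0.3)
= 1000 * 1.3
= 1300.0

1300.0 EHP


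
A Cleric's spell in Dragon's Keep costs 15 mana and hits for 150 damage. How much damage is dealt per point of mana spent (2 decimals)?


Efficiency = damage / mana
= 150 / 15
= 10.00

10.00 dmg/mana


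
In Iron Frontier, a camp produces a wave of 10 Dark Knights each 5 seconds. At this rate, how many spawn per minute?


Spawns per minute = count * (60 / interval)
= 10 * (60 / 5)
= 10 * 12.0
= 120.0

120.0 per minute


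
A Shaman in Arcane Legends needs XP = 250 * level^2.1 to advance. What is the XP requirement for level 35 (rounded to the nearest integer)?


XP = 250 * level^2.1
Substitute level = 35:
XP = 250 * 35^2.1
= 250 * 1748.0059
= 437001

437001 XP


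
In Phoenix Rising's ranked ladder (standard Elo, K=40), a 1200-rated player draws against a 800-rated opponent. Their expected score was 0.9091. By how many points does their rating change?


Elo update: delta = K * (S - Ea), where S = 0.5 (draws)
S - Ea = 0.5 - 0.9091 = -0.4091
Rating change = 40 * -0.4091
= -16.36

-16.36 rating points


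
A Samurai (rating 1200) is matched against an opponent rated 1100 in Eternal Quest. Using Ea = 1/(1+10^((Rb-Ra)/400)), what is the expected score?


Elo expected score: Ea = 1/(1 + 10^((Rb-Ra)/400))
Rb - Ra = 1100 - 1200 = -100
(Rb-Ra)/400 = -100/400 = -0.25
10^-0.25 = 0.562341
Ea = 1/(1 + 0.562341) = 1/1.562341 = 0.6401

0.6401


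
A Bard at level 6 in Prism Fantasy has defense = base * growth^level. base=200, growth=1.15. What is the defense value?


value = base * growth^level
= 200 * 1.15^6
= 200 * 2.313061
= 462.61

462.61 defense


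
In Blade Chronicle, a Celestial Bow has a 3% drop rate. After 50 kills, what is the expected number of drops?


Expected drops = kills * (drop_rate / 100)
= 50 * (3 / 100)
= 50 * 0.03
= 1.5

1.5 drops


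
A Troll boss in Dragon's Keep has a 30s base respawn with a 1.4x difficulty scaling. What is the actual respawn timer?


Respawn time = base * multiplier
= 30 * 1.4
= 42.0 seconds

42.0 seconds


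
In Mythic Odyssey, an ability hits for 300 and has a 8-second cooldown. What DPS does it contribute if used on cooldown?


DPS = damage / cooldown
= 300 / 8
= 37.50

37.50 DPS


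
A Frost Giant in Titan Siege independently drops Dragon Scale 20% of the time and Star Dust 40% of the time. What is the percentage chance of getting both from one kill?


For independent events, P(both) = P(A) * P(B)
= 20% * 40%
= 800 / 100 %
= 8.0%

8.0%


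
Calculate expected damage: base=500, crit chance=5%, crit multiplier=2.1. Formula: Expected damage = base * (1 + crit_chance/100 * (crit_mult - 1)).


E[dmg] = base * (1 + crit_chance * (crit_mult - 1))
cc as decimal = 5/100 = 0.05
cm - 1 = 2.1 - 1 = 1.1
Bonus factor = 0.05 * 1.1 = 0.055
Total multiplier = 1 + 0.055 = 1.055
Expected damage = 500 * 1.055 = 527.50

527.50 damage


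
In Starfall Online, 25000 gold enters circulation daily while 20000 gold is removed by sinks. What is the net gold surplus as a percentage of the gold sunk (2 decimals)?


Net gold = 25000 - 20000 = 5000
Inflation rate = net / sunk * 100 = 5000 / 20000 * 100
= 0.25 * 100
= 25.00%

25.00%


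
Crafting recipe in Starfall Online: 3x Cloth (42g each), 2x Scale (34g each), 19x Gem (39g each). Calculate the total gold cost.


Cost breakdown:
  Cloth: 3 * 42 = 126
  Scale: 2 * 34 = 68
  Gem: 19 * 39 = 741
Total = 126 + 68 + 741 = 935

935 gold


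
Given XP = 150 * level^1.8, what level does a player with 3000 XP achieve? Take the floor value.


XP = 150 * level^1.8, so level = (XP / 150)^(1/1.8)
= (3000 / 150)^(1/1.8)
= 20.0^0.5556
= 5.282
Floor: level = 5

level 5


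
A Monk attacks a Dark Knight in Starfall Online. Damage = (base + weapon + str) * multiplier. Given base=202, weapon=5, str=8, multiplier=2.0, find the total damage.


Sum base + weapon + str = 202 + 5 + 8 = 215
Multiply by 2.0:
215 * 2.0 = 430.0

430.0 damage


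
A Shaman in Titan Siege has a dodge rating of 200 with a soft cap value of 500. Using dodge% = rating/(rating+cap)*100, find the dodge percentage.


dodge% = 200 / (200 + 500) * 100
= 200 / 700 * 100
= 0.285714 * 100
= 28.57%

28.57%


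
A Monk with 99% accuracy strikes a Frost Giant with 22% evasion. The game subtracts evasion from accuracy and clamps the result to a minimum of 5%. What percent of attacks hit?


accuracy - evasion = 99 - 22 = 77
Apply floor: max(77, 5) = 77
Hit chance = 77%

77%


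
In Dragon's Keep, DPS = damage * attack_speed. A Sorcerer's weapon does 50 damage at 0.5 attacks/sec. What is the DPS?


DPS = damage * attack_speed
= 50 * 0.5
= 25.0

25.0 DPS


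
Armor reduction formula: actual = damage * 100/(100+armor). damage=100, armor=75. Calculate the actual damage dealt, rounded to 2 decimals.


actual = 100 * 100 / (100 + 75)
= 100 * 100 / 175
= 10000 / 175
= 57.14

57.14 damage


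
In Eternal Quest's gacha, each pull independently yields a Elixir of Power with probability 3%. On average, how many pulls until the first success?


Expected pulls for a geometric distribution = 1/p = 100 / rate%
= 100 / 3
= 33.33

33.33 pulls


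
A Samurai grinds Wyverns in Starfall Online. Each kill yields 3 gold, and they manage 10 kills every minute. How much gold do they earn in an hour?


Gold per minute = 3 * 10 = 30
Gold per hour = 30 * 60 = 1800

1800 gold/hour


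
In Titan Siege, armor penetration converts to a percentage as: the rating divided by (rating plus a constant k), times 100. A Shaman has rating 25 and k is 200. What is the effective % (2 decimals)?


effective% = rating / (rating + k) * 100
= 25 / (25 + 200) * 100
= 25 / 225 * 100
= 0.111111 * 100
= 11.11%

11.11%


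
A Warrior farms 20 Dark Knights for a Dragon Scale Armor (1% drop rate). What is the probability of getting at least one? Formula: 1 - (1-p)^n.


P(at least one) = 1 - P(none) = 1 - (1-p)^n
p = 1/100 = 0.01
1 - p = 0.99
(1 - p)^20 = 0.99^20 = 0.817907
P(at least one) = 1 - 0.817907 = 0.1821

0.1821


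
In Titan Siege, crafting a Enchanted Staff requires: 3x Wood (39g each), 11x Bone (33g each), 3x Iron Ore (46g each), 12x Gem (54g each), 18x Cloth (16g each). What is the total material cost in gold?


Cost breakdown:
  Wood: 3 * 39 = 117
  Bone: 11 * 33 = 363
  Iron Ore: 3 * 46 = 138
  Gem: 12 * 54 = 648
  Cloth: 18 * 16 = 288
Total = 117 + 363 + 138 + 648 + 288 = 1554

1554 gold


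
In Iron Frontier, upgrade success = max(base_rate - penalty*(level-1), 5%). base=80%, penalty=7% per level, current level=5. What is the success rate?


raw_rate = 80 - 7 * (5 - 1)
= 80 - 7 * 4
= 80 - 28
= 52
Apply floor: max(52, 5) = 52%

52%


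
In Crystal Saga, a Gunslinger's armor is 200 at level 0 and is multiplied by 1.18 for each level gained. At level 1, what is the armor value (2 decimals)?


value = base * growth^level
= 200 * 1.18^1
= 200 * 1.18
= 236.00

236.00 armor


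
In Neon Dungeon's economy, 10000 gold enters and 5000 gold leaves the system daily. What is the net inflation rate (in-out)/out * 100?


Net gold = 10000 - 5000 = 5000
Inflation rate = net / sunk * 100 = 5000 / 5000 * 100
= 1.0 * 100
= 100.00%

100.00%


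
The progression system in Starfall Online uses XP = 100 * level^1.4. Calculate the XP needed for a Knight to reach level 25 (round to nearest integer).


XP = 100 * level^1.4
Substitute level = 25:
XP = 100 * 25^1.4
= 100 * 90.5975
= 9060

9060 XP


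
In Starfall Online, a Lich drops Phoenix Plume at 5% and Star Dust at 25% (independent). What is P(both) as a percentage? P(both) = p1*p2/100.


For independent events, P(both) = P(A) * P(B)
= 5% * 25%
= 125 / 100 %
= 1.25%

1.25%


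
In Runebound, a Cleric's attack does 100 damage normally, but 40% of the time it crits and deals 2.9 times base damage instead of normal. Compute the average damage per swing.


E[dmg] = base * (1 + crit_chance * (crit_mult - 1))
cc as decimal = 40/100 = 0.4
cm - 1 = 2.9 - 1 = 1.9
Bonus factor = 0.4 * 1.9 = 0.76
Total multiplier = 1 + 0.76 = 1.76
Expected damage = 100 * 1.76 = 176.00

176.00 damage


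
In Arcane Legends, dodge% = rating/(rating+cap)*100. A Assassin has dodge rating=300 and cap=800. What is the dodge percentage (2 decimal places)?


dodge% = 300 / (300 + 800) * 100
= 300 / 1100 * 100
= 0.272727 * 100
= 27.27%

27.27%


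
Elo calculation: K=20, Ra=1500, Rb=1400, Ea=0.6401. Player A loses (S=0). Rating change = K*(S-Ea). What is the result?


Elo update: delta = K * (S - Ea), where S = 0 (loses)
S - Ea = 0 - 0.6401 = -0.6401
Rating change = 20 * -0.6401
= -12.80

-12.80 rating points


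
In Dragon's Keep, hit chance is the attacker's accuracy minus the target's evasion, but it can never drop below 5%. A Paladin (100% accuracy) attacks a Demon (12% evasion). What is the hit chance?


accuracy - evasion = 100 - 12 = 88
Apply floor: max(88, 5) = 88
Hit chance = 88%

88%


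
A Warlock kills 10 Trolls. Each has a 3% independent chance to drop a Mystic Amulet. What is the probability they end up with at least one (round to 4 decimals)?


P(at least one) = 1 - P(none) = 1 - (1-p)^n
p = 3/100 = 0.03
1 - p = 0.97
(1 - p)^10 = 0.97^10 = 0.737424
P(at least one) = 1 - 0.737424 = 0.2626

0.2626


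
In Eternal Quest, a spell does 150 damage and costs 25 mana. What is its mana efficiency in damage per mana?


Efficiency = damage / mana
= 150 / 25
= 6.00

6.00 dmg/mana


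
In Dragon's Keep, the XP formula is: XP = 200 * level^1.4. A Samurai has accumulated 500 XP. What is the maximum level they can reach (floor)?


XP = 200 * level^1.4, so level = (XP / 200)^(1/1.4)
= (500 / 200)^(1/1.4)
= 2.5^0.7143
= 1.9242
Floor: level = 1

level 1


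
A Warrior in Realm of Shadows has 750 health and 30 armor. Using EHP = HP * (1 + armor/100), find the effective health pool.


EHP = 750 * (1 + 30/100)
= 750 * (1 + 0.3)
= 750 * 1.3
= 975.0

975.0 EHP


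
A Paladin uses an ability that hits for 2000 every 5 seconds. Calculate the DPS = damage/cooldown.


DPS = damage / cooldown
= 2000 / 5
= 400.00

400.00 DPS


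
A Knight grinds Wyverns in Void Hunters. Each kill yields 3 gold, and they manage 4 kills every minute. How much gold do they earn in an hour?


Gold per minute = 3 * 4 = 12
Gold per hour = 12 * 60 = 720

720 gold/hour


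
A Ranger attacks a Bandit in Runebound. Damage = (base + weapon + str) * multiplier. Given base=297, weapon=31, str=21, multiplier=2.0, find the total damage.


Sum base + weapon + str = 297 + 31 + 21 = 349
Multiply by 2.0:
349 * 2.0 = 698.0

698.0 damage


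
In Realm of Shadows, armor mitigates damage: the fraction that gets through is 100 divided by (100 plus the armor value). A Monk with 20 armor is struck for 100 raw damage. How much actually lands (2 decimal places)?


actual = 100 * 100 / (100 + 20)
= 100 * 100 / 120
= 10000 / 120
= 83.33

83.33 damage


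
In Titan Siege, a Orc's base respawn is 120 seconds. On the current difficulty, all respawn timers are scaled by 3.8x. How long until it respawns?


Respawn time = base * multiplier
= 120 * 3.8
= 456.0 seconds

456.0 seconds


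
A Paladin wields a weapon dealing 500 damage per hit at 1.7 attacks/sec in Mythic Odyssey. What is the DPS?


DPS = damage * attack_speed
= 500 * 1.7
= 850.0

850.0 DPS


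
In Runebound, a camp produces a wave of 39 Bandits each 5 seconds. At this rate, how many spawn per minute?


Spawns per minute = count * (60 / interval)
= 39 * (60 / 5)
= 39 * 12.0
= 468.0

468.0 per minute


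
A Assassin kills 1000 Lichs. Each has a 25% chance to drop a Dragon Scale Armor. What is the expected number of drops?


Expected drops = kills * (drop_rate / 100)
= 1000 * (25 / 100)
= 1000 * 0.25
= 250.0

250.0 drops


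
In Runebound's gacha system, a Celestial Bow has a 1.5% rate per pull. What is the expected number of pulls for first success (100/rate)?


Expected pulls for a geometric distribution = 1/p = 100 / rate%
= 100 / 1.5
= 66.67

66.67 pulls


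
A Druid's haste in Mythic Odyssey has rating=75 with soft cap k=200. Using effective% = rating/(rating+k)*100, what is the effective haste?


effective% = rating / (rating + k) * 100
= 75 / (75 + 200) * 100
= 75 / 275 * 100
= 0.272727 * 100
= 27.27%

27.27%


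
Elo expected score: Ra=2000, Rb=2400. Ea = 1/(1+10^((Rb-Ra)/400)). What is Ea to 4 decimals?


Elo expected score: Ea = 1/(1 + 10^((Rb-Ra)/400))
Rb - Ra = 2400 - 2000 = 400
(Rb-Ra)/400 = 400/400 = 1.0
10^1.0 = 10.0
Ea = 1/(1 + 10.0) = 1/11.0 = 0.0909

0.0909


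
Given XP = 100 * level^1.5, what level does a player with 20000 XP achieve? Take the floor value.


XP = 100 * level^1.5, so level = (XP / 100)^(1/1.5)
= (20000 / 100)^(1/1.5)
= 200.0^0.6667
= 34.1995
Floor: level = 34

level 34


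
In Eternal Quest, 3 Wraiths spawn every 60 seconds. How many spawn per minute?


Spawns per minute = count * (60 / interval)
= 3 * (60 / 60)
= 3 * 1.0
= 3.0

3.0 per minute


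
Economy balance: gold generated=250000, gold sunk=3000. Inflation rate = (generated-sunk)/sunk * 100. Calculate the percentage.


Net gold = 250000 - 3000 = 247000
Inflation rate = net / sunk * 100 = 247000 / 3000 * 100
= 82.333333 * 100
= 8233.33%

8233.33%


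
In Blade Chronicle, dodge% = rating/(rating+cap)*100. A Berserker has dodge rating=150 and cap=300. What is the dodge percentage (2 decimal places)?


dodge% = 150 / (150 + 300) * 100
= 150 / 450 * 100
= 0.333333 * 100
= 33.33%

33.33%


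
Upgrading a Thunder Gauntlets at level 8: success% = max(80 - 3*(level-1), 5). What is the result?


raw_rate = 80 - 3 * (8 - 1)
= 80 - 3 * 7
= 80 - 21
= 59
Apply floor: max(59, 5) = 59%

59%


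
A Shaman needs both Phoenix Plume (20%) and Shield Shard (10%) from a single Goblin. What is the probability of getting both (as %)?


For independent events, P(both) = P(A) * P(B)
= 20% * 10%
= 200 / 100 %
= 2.0%

2.0%


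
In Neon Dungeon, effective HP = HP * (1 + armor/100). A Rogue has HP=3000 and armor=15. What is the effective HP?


EHP = 3000 * (1 + 15/100)
= 3000 * (1 + 0.15)
= 3000 * 1.15
= 3450.0

3450.0 EHP


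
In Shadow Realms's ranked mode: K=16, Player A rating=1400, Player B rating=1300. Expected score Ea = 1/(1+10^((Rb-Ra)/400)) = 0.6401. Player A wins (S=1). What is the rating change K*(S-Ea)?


Elo update: delta = K * (S - Ea), where S = 1 (wins)
S - Ea = 1 - 0.6401 = 0.3599
Rating change = 16 * 0.3599
= 5.76

5.76 rating points


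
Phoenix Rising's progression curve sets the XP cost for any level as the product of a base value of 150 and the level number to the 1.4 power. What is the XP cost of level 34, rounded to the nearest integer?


XP = 150 * level^1.4
Substitute level = 34:
XP = 150 * 34^1.4
= 150 * 139.3383
= 20901

20901 XP


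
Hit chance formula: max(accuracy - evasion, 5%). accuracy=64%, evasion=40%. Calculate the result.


accuracy - evasion = 64 - 40 = 24
Apply floor: max(24, 5) = 24
Hit chance = 24%

24%


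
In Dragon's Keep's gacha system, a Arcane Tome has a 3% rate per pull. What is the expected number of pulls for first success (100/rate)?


Expected pulls for a geometric distribution = 1/p = 100 / rate%
= 100 / 3
= 33.33

33.33 pulls


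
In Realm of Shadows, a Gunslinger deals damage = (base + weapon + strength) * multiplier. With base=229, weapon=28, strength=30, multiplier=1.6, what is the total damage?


Sum base + weapon + str = 229 + 28 + 30 = 287
Multiply by 1.6:
287 * 1.6 = 459.2

459.2 damage


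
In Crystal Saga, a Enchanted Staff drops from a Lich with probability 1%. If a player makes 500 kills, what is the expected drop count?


Expected drops = kills * (drop_rate / 100)
= 500 * (1 / 100)
= 500 * 0.01
= 5.0

5.0 drops


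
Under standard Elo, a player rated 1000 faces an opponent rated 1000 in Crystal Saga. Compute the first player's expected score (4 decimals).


Elo expected score: Ea = 1/(1 + 10^((Rb-Ra)/400))
Rb - Ra = 1000 - 1000 = 0
(Rb-Ra)/400 = 0/400 = 0.0
10^0.0 = 1.0
Ea = 1/(1 + 1.0) = 1/2.0 = 0.5000

0.5000


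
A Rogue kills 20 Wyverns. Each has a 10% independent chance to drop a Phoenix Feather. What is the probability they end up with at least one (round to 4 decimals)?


P(at least one) = 1 - P(none) = 1 - (1-p)^n
p = 10/100 = 0.1
1 - p = 0.9
(1 - p)^20 = 0.9^20 = 0.121577
P(at least one) = 1 - 0.121577 = 0.8784

0.8784


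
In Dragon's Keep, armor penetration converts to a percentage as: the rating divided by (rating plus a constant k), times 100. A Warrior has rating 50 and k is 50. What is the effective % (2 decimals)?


effective% = rating / (rating + k) * 100
= 50 / (50 + 50) * 100
= 50 / 100 * 100
= 0.5 * 100
= 50.00%

50.00%


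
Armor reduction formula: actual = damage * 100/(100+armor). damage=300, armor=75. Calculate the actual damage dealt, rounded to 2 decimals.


actual = 300 * 100 / (100 + 75)
= 300 * 100 / 175
= 30000 / 175
= 171.43

171.43 damage


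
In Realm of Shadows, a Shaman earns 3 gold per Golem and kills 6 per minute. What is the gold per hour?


Gold per minute = 3 * 6 = 18
Gold per hour = 18 * 60 = 1080

1080 gold/hour


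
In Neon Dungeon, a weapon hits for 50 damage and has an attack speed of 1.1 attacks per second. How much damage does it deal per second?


DPS = damage * attack_speed
= 50 * 1.1
= 55.0

55.0 DPS


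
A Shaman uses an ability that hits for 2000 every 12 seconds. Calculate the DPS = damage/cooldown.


DPS = damage / cooldown
= 2000 / 12
= 166.67

166.67 DPS


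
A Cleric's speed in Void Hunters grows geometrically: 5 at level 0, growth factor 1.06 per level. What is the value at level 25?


value = base * growth^level
= 5 * 1.06^25
= 5 * 4.291871
= 21.46

21.46 speed


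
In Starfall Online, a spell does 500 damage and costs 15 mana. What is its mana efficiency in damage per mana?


Efficiency = damage / mana
= 500 / 15
= 33.33

33.33 dmg/mana


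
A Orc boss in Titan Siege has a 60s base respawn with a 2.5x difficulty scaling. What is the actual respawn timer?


Respawn time = base * multiplier
= 60 * 2.5
= 150.0 seconds

150.0 seconds


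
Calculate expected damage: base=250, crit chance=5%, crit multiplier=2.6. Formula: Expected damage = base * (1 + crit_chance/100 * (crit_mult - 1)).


E[dmg] = base * (1 + crit_chance * (crit_mult - 1))
cc as decimal = 5/100 = 0.05
cm - 1 = 2.6 - 1 = 1.6
Bonus factor = 0.05 * 1.6 = 0.08
Total multiplier = 1 + 0.08 = 1.08
Expected damage = 250 * 1.08 = 270.00

270.00 damage


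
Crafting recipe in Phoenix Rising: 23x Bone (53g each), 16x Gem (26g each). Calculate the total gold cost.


Cost breakdown:
  Bone: 23 * 53 = 1219
  Gem: 16 * 26 = 416
Total = 1219 + 416 = 1635

1635 gold


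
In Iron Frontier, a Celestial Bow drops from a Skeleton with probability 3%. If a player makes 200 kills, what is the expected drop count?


Expected drops = kills * (drop_rate / 100)
= 200 * (3 / 100)
= 200 * 0.03
= 6.0

6.0 drops


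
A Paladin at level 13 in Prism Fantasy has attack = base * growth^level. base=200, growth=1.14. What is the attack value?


value = base * growth^level
= 200 * 1.14^13
= 200 * 5.492411
= 1098.48

1098.48 attack


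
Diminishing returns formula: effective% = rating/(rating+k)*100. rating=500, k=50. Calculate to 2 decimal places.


effective% = rating / (rating + k) * 100
= 500 / (500 + 50) * 100
= 500 / 550 * 100
= 0.909091 * 100
= 90.91%

90.91%


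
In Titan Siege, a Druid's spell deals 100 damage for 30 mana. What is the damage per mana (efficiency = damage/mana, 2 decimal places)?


Efficiency = damage / mana
= 100 / 30
= 3.33

3.33 dmg/mana


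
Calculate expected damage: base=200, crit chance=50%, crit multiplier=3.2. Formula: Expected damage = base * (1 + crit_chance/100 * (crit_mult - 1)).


E[dmg] = base * (1 + crit_chance * (crit_mult - 1))
cc as decimal = 50/100 = 0.5
cm - 1 = 3.2 - 1 = 2.2
Bonus factor = 0.5 * 2.2 = 1.1
Total multiplier = 1 + 1.1 = 2.1
Expected damage = 200 * 2.1 = 420.00

420.00 damage
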